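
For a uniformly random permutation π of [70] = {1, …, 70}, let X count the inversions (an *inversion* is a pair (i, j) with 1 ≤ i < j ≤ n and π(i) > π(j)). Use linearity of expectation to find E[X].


Write X = Σ X_I over the C(70, 2) = 2415 pairs i < j, with X_I the indicator of one inversion.
There are 2415 indicators.
For each fixed pair i < j, the values π(i) and π(j) are two distinct elements of {1, …, 70} in uniformly random order; by symmetry P[π(i) > π(j)] = 1/2.
By linearity: E[X] = 2415 · (1/2) = C(70, 2) · (1/2) = 2415/2 = 2415/2 ≈ 1207.50000.

E[X] = 2415/2 = 1207.50000.


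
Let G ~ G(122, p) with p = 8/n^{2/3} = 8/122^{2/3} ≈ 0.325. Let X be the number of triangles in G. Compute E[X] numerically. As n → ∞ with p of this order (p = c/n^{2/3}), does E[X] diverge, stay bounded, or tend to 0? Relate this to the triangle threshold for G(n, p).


Number of potential triangles: C(122, 3) = 295240.
Each occurs with probability p³ ≈ (0.325)³ ≈ 3.43994e-02.
By linearity: E[X] = C(122, 3)·p³ ≈ 295240 · 3.43994e-02 ≈ 10156.066.
Since α = 2/3 < 1, p = c/n^{2/3} ≫ 1/n is above the triangle threshold p ~ 1/n. Asymptotically E[X] ~ (c³/6)·n^{3(1−α)} = (8³/6)·n^{1} → ∞; triangles are abundant w.h.p.

E[X] ≈ 10156.066; in regime p = Θ(1/n^{2/3}) E[X] diverges (above the triangle threshold p ~ 1/n).


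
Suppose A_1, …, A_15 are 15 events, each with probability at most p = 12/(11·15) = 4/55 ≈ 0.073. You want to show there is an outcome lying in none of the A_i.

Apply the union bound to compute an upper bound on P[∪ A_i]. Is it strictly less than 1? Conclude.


Union bound: P[∪_{i=1}^{15} A_i] ≤ Σ_i P[A_i] ≤ 15·p = 15·(4/55) = 12/11.
Numerically: 12/11 ≈ 1.091.
Is 12/11 < 1? NO.
Since the bound 12/11 is ≥ 1, the union bound is uninformative here; it does NOT by itself certify existence.

15·p = 12/11 ≈ 1.091; existence NOT certified by the union bound.


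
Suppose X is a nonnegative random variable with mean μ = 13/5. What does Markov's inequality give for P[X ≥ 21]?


μ = E[X] = 13/5, a = 21.
Markov: P[X ≥ 21] ≤ μ/a = (13/5)/21 = 13/105.
Numerically: ≈ 0.12381.
(Since a = 21 > μ = 2.60000, the bound 13/105 is < 1 and informative.)

P[X ≥ 21] ≤ 13/105 ≈ 0.12381.


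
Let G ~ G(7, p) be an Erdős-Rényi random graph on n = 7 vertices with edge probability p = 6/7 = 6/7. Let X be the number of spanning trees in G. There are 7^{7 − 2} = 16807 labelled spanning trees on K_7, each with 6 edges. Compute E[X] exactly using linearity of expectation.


K_7 has 7^{7 − 2} = 16807 labelled spanning trees.
For each such spanning tree H, let X_H = 1 if all 6 edges of H are present in G. Then P[X_H = 1] = p^{6} = (6/7)^{6} = 46656/117649.
Summing the indicators: E[X] = Σ_H E[X_H] = 16807 · p^{6} = 16807 · 46656/117649 = 46656/7.
Numerically: E[X] ≈ 6665.14.

E[X] = 16807 · (6/7)^{6} = 46656/7 ≈ 6665.14.


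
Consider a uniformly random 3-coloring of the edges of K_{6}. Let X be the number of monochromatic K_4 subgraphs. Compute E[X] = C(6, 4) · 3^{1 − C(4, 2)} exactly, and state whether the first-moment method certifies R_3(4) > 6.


E[X] = C(6, 4) · 3^{1 − 6} = 15 · 3^{−5} = 15/243.
As a reduced fraction: E[X] = 5/81 ≈ 0.062.
Is E[X] < 1? YES.
Since E[X] < 1, there exists a 3-coloring of K_{6} with no monochromatic K_4; hence R_3(4) > 6.

E[X] = 5/81 ≈ 0.062; E[X] < 1, so R_3(4) > 6.


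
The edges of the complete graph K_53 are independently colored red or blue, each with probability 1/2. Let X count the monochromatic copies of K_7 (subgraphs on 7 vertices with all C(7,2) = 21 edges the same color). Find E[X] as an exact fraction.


Let X = Σ_S X_S over the C(53, 7) = 154143080 subsets S of size 7, where X_S = 1 if the K_7 on S is monochromatic.
For a fixed S, the K_7 on S has C(7, 2) = 21 edges. P[all 21 edges red] = (1/2)^21, and likewise for blue, so P[monochromatic] = 2·(1/2)^21 = 2^{1 − 21} = 1/1048576.
By linearity: E[X] = C(53, 7) · 2^{1 − 21} = 154143080 · 1/1048576 = 19267885/131072.
Numerically: E[X] ≈ 147.00230.

E[X] = C(53,7)·2^(1−C(7,2)) = 19267885/131072 ≈ 147.00230.


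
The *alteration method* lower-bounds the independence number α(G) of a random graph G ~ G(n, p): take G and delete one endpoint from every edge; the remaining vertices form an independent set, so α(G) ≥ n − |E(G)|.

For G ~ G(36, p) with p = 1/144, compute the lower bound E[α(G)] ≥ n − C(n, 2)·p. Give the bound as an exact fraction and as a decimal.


E[|E(G)|] = C(36, 2)·p = 630 · (1/144) = 35/8.
E[α(G)] ≥ n − E[|E(G)|] = 36 − 35/8 = 253/8.
Numerically: ≈ 31.625000.
(This is only a lower bound; the true E[α(G)] may be larger.)

E[α(G)] ≥ 253/8 ≈ 31.625000.


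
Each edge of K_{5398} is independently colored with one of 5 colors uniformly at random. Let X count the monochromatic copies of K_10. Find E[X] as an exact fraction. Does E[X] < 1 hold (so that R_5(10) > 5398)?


E[X] = C(5398, 10) · 5^{1 − 45} = 5740413564134635387185954535766 · 5^{−44} = 5740413564134635387185954535766/5684341886080801486968994140625.
As a reduced fraction: E[X] = 5740413564134635387185954535766/5684341886080801486968994140625 ≈ 1.0098642.
Is E[X] < 1? NO.
Since E[X] ≥ 1, the first-moment bound is inconclusive at n = 5398; it does NOT by itself certify R_5(10) > 5398.

E[X] = 5740413564134635387185954535766/5684341886080801486968994140625 ≈ 1.0098642; E[X] ≥ 1; first-moment method inconclusive here.


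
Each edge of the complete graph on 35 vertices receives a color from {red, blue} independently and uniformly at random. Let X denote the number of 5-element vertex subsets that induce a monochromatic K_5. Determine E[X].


Let X = Σ_S X_S over the C(35, 5) = 324632 subsets S of size 5, where X_S = 1 if the K_5 on S is monochromatic.
For a fixed S, the K_5 on S has C(5, 2) = 10 edges. P[all 10 edges red] = (1/2)^10, and likewise for blue, so P[monochromatic] = 2·(1/2)^10 = 2^{1 − 10} = 1/512.
Summing: E[X] = C(35, 5) · 2^{1 − 10} = 324632 · 1/512 = 40579/64.
Numerically: E[X] ≈ 634.047.

E[X] = C(35,5)·2^(1−C(5,2)) = 40579/64 ≈ 634.047.


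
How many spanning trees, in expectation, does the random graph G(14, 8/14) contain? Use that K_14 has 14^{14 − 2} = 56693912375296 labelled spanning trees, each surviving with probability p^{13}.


K_14 has 14^{14 − 2} = 56693912375296 labelled spanning trees.
For each such spanning tree H, let X_H = 1 if all 13 edges of H are present in G. Then P[X_H = 1] = p^{13} = (4/7)^{13} = 67108864/96889010407.
By linearity of expectation: E[X] = Σ_H E[X_H] = 56693912375296 · p^{13} = 56693912375296 · 67108864/96889010407 = 274877906944/7.
Numerically: E[X] ≈ 3.927e+10.

E[X] = 56693912375296 · (4/7)^{13} = 274877906944/7 ≈ 3.927e+10.


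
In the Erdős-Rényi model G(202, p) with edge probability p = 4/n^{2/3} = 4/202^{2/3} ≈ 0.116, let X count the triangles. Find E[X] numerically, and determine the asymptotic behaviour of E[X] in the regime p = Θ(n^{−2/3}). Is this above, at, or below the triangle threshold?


Number of potential triangles: C(202, 3) = 1353400.
Each occurs with probability p³ ≈ (0.116)³ ≈ 1.56847e-03.
By linearity: E[X] = C(202, 3)·p³ ≈ 1353400 · 1.56847e-03 ≈ 2122.772.
Since α = 2/3 < 1, p = c/n^{2/3} ≫ 1/n is above the triangle threshold p ~ 1/n. Asymptotically E[X] ~ (c³/6)·n^{3(1−α)} = (4³/6)·n^{1} → ∞; triangles are abundant w.h.p.

E[X] ≈ 2122.772; in regime p = Θ(1/n^{2/3}) E[X] diverges (above the triangle threshold p ~ 1/n).


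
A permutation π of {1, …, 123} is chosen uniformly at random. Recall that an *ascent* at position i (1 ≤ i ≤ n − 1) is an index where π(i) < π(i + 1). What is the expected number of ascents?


Write X = Σ X_I over i = 1, …, 122, with X_I the indicator of one ascent.
There are 122 indicators.
For each fixed i, the pair (π(i), π(i+1)) is a uniformly random ordered pair of distinct values from {1, …, 123}; by symmetry P[π(i) < π(i+1)] = 1/2.
By linearity: E[X] = 122 · (1/2) = (123 − 1) · (1/2) = 61 ≈ 61.00000.

E[X] = 61 = 61.00000.


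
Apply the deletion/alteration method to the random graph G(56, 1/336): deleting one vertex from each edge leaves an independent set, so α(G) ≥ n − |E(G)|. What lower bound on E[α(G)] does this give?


E[|E(G)|] = C(56, 2)·p = 1540 · (1/336) = 55/12.
E[α(G)] ≥ n − E[|E(G)|] = 56 − 55/12 = 617/12.
Numerically: ≈ 51.41667.
(This is only a lower bound; the true E[α(G)] may be larger.)

E[α(G)] ≥ 617/12 ≈ 51.41667.


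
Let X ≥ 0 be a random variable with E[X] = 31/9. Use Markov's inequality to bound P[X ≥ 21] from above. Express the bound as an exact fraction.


μ = E[X] = 31/9, a = 21.
Markov: P[X ≥ 21] ≤ μ/a = (31/9)/21 = 31/189.
Numerically: ≈ 0.1640.
(Since a = 21 > μ = 3.4444, the bound 31/189 is < 1 and informative.)

P[X ≥ 21] ≤ 31/189 ≈ 0.1640.


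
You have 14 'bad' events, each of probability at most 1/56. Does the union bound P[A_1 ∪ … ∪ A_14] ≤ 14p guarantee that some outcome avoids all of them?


Union bound: P[∪_{i=1}^{14} A_i] ≤ Σ_i P[A_i] ≤ 14·p = 14·(1/56) = 1/4.
Numerically: 1/4 ≈ 0.250000.
Is 1/4 < 1? YES.
Since P[∪ A_i] ≤ 1/4 < 1, the complement has P[∩ A_i^c] ≥ 1 − 1/4 = 3/4 > 0, so some outcome avoids every A_i.

14·p = 1/4 ≈ 0.250000; existence CERTIFIED by the union bound.


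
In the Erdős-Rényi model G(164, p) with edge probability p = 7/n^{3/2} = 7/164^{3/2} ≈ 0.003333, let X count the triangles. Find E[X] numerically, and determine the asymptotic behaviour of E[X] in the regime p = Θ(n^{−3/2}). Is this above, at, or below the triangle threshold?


Number of potential triangles: C(164, 3) = 721764.
Each occurs with probability p³ ≈ (0.003333)³ ≈ 3.7025148e-08.
By linearity: E[X] = C(164, 3)·p³ ≈ 721764 · 3.7025148e-08 ≈ 0.02672.
Since α = 3/2 > 1, p = c/n^{3/2} = o(1/n) is below the triangle threshold p ~ 1/n. Asymptotically E[X] ~ (c³/6)·n^{3(1−α)} = (7³/6)·n^{-1.5} → 0, so by Markov's inequality G has no triangles w.h.p.

E[X] ≈ 0.02672; in regime p = Θ(1/n^{3/2}) E[X] tends to 0 (below the triangle threshold p ~ 1/n).


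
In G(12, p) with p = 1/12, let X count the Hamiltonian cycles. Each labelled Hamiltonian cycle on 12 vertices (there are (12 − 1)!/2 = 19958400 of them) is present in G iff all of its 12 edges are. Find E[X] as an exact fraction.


K_12 has (12 − 1)!/2 = 19958400 labelled Hamiltonian cycles.
For each such Hamiltonian cycle H, let X_H = 1 if all 12 edges of H are present in G. Then P[X_H = 1] = p^{12} = (1/12)^{12} = 1/8916100448256.
By linearity of expectation: E[X] = Σ_H E[X_H] = 19958400 · p^{12} = 19958400 · 1/8916100448256 = 1925/859963392.
Numerically: E[X] ≈ 2.24e-06.

E[X] = 19958400 · (1/12)^{12} = 1925/859963392 ≈ 2.24e-06.


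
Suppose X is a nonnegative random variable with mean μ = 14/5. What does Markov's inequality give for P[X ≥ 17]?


μ = E[X] = 14/5, a = 17.
Markov: P[X ≥ 17] ≤ μ/a = (14/5)/17 = 14/85.
Numerically: ≈ 0.164706.
(Since a = 17 > μ = 2.800000, the bound 14/85 is < 1 and informative.)

P[X ≥ 17] ≤ 14/85 ≈ 0.164706.


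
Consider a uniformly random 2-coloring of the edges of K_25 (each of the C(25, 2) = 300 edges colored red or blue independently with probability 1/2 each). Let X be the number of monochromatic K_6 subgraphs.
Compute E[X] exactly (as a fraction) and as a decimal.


Let X = Σ_S X_S over the C(25, 6) = 177100 subsets S of size 6, where X_S = 1 if the K_6 on S is monochromatic.
For a fixed S, the K_6 on S has C(6, 2) = 15 edges. P[all 15 edges red] = (1/2)^15, and likewise for blue, so P[monochromatic] = 2·(1/2)^15 = 2^{1 − 15} = 1/16384.
By linearity of expectation: E[X] = C(25, 6) · 2^{1 − 15} = 177100 · 1/16384 = 44275/4096.
Numerically: E[X] ≈ 10.809.

E[X] = C(25,6)·2^(1−C(6,2)) = 44275/4096 ≈ 10.809.


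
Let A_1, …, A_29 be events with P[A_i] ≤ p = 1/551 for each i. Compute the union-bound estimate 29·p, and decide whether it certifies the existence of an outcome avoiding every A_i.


Union bound: P[∪_{i=1}^{29} A_i] ≤ Σ_i P[A_i] ≤ 29·p = 29·(1/551) = 1/19.
Numerically: 1/19 ≈ 0.0526.
Is 1/19 < 1? YES.
Since P[∪ A_i] ≤ 1/19 < 1, the complement has P[∩ A_i^c] ≥ 1 − 1/19 = 18/19 > 0, so some outcome avoids every A_i.

29·p = 1/19 ≈ 0.0526; existence CERTIFIED by the union bound.


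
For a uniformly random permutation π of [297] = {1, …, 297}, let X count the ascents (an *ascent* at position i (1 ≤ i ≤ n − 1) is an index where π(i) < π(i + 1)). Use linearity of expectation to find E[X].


Write X = Σ X_I over i = 1, …, 296, with X_I the indicator of one ascent.
There are 296 indicators.
For each fixed i, the pair (π(i), π(i+1)) is a uniformly random ordered pair of distinct values from {1, …, 297}; by symmetry P[π(i) < π(i+1)] = 1/2.
By linearity: E[X] = 296 · (1/2) = (297 − 1) · (1/2) = 148 ≈ 148.00000.

E[X] = 148 = 148.00000.


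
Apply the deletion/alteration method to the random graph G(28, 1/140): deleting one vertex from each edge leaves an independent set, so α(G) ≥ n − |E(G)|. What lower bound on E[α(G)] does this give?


E[|E(G)|] = C(28, 2)·p = 378 · (1/140) = 27/10.
E[α(G)] ≥ n − E[|E(G)|] = 28 − 27/10 = 253/10.
Numerically: ≈ 25.3000.
(This is only a lower bound; the true E[α(G)] may be larger.)

E[α(G)] ≥ 253/10 ≈ 25.3000.


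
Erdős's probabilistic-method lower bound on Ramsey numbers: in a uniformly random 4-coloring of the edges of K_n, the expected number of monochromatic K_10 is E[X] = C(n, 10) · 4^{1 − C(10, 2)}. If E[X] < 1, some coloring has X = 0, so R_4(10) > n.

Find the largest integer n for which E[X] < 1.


We need C(n, 10) · 4^{1 − 45} < 1, i.e. C(n, 10) < 4^{45 − 1} = 309485009821345068724781056.
Check values of n near the boundary:
  n = 2018: C(2018, 10) = 301820606687612220663963508; 301820606687612220663963508 < 309485009821345068724781056? YES
  n = 2019: C(2019, 10) = 303322949179835278009229628; 303322949179835278009229628 < 309485009821345068724781056? YES
  n = 2020: C(2020, 10) = 304832018578739931133653656; 304832018578739931133653656 < 309485009821345068724781056? YES
  n = 2021: C(2021, 10) = 306347841644770462864800616; 306347841644770462864800616 < 309485009821345068724781056? YES
  n = 2022: C(2022, 10) = 307870445231474093395937796; 307870445231474093395937796 < 309485009821345068724781056? YES
  n = 2023: C(2023, 10) = 309399856285778485315440716; 309399856285778485315440716 < 309485009821345068724781056? YES
  n = 2024: C(2024, 10) = 310936101848269937576192656; 310936101848269937576192656 < 309485009821345068724781056? NO
  n = 2025: C(2025, 10) = 312479209053472269772600560; 312479209053472269772600560 < 309485009821345068724781056? NO
The largest n with C(n, 10) < 309485009821345068724781056 is n = 2023 (where E[X] = 77349964071444621328860179/77371252455336267181195264 ≈ 0.9997). Hence R_4(10) > 2023, i.e. R_4(10) ≥ 2024.

Largest n = 2023; hence R_4(10) > 2023.


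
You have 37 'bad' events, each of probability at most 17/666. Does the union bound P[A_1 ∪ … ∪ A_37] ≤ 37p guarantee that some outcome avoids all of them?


Union bound: P[∪_{i=1}^{37} A_i] ≤ Σ_i P[A_i] ≤ 37·p = 37·(17/666) = 17/18.
Numerically: 17/18 ≈ 0.9444444.
Is 17/18 < 1? YES.
Since P[∪ A_i] ≤ 17/18 < 1, the complement has P[∩ A_i^c] ≥ 1 − 17/18 = 1/18 > 0, so some outcome avoids every A_i.

37·p = 17/18 ≈ 0.9444444; existence CERTIFIED by the union bound.


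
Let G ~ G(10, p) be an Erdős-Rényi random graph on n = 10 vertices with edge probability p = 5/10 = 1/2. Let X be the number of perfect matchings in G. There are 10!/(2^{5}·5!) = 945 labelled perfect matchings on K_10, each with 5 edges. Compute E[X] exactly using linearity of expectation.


K_10 has 10!/(2^{5}·5!) = 945 labelled perfect matchings.
For each such perfect matching H, let X_H = 1 if all 5 edges of H are present in G. Then P[X_H = 1] = p^{5} = (1/2)^{5} = 1/32.
By linearity: E[X] = Σ_H E[X_H] = 945 · p^{5} = 945 · 1/32 = 945/32.
Numerically: E[X] ≈ 29.5.

E[X] = 945 · (1/2)^{5} = 945/32 ≈ 29.5.


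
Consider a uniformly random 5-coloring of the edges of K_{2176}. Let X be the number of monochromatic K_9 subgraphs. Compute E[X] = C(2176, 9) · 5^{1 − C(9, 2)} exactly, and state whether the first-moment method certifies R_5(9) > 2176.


E[X] = C(2176, 9) · 5^{1 − 36} = 2964644298134342657641600 · 5^{−35} = 2964644298134342657641600/2910383045673370361328125.
As a reduced fraction: E[X] = 118585771925373706305664/116415321826934814453125 ≈ 1.018644.
Is E[X] < 1? NO.
Since E[X] ≥ 1, the first-moment bound is inconclusive at n = 2176; it does NOT by itself certify R_5(9) > 2176.

E[X] = 118585771925373706305664/116415321826934814453125 ≈ 1.018644; E[X] ≥ 1; first-moment method inconclusive here.


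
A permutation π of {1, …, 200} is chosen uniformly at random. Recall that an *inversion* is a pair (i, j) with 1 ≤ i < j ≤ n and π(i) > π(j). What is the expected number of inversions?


Write X = Σ X_I over the C(200, 2) = 19900 pairs i < j, with X_I the indicator of one inversion.
There are 19900 indicators.
For each fixed pair i < j, the values π(i) and π(j) are two distinct elements of {1, …, 200} in uniformly random order; by symmetry P[π(i) > π(j)] = 1/2.
By linearity: E[X] = 19900 · (1/2) = C(200, 2) · (1/2) = 19900/2 = 9950 ≈ 9950.000000.

E[X] = 9950 = 9950.000000.


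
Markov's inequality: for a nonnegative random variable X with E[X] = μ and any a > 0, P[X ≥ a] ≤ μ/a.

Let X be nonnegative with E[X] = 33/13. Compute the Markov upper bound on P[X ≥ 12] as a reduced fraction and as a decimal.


μ = E[X] = 33/13, a = 12.
Markov: P[X ≥ 12] ≤ μ/a = (33/13)/12 = 11/52.
Numerically: ≈ 0.2115.
(Since a = 12 > μ = 2.5385, the bound 11/52 is < 1 and informative.)

P[X ≥ 12] ≤ 11/52 ≈ 0.2115.


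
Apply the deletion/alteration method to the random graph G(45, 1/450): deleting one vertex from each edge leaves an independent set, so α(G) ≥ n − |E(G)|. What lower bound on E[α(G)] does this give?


E[|E(G)|] = C(45, 2)·p = 990 · (1/450) = 11/5.
E[α(G)] ≥ n − E[|E(G)|] = 45 − 11/5 = 214/5.
Numerically: ≈ 42.800.
(This is only a lower bound; the true E[α(G)] may be larger.)

E[α(G)] ≥ 214/5 ≈ 42.800.


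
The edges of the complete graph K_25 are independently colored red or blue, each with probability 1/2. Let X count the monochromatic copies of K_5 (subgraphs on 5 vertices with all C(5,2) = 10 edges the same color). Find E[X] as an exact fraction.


Let X = Σ_S X_S over the C(25, 5) = 53130 subsets S of size 5, where X_S = 1 if the K_5 on S is monochromatic.
For a fixed S, the K_5 on S has C(5, 2) = 10 edges. P[all 10 edges red] = (1/2)^10, and likewise for blue, so P[monochromatic] = 2·(1/2)^10 = 2^{1 − 10} = 1/512.
By linearity: E[X] = C(25, 5) · 2^{1 − 10} = 53130 · 1/512 = 26565/256.
Numerically: E[X] ≈ 103.769531.

E[X] = C(25,5)·2^(1−C(5,2)) = 26565/256 ≈ 103.769531.


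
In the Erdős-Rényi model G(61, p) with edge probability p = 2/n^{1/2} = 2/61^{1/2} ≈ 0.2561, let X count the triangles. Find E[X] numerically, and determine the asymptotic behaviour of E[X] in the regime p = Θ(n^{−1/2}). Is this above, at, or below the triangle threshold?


Number of potential triangles: C(61, 3) = 35990.
Each occurs with probability p³ ≈ (0.2561)³ ≈ 1.679172e-02.
By linearity: E[X] = C(61, 3)·p³ ≈ 35990 · 1.679172e-02 ≈ 604.3341.
Since α = 1/2 < 1, p = c/n^{1/2} ≫ 1/n is above the triangle threshold p ~ 1/n. Asymptotically E[X] ~ (c³/6)·n^{3(1−α)} = (2³/6)·n^{1.5} → ∞; triangles are abundant w.h.p.

E[X] ≈ 604.3341; in regime p = Θ(1/n^{1/2}) E[X] diverges (above the triangle threshold p ~ 1/n).


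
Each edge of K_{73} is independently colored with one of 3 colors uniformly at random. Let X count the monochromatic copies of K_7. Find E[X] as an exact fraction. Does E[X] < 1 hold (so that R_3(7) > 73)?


E[X] = C(73, 7) · 3^{1 − 21} = 1629348612 · 3^{−20} = 1629348612/3486784401.
As a reduced fraction: E[X] = 543116204/1162261467 ≈ 0.4673.
Is E[X] < 1? YES.
Since E[X] < 1, there exists a 3-coloring of K_{73} with no monochromatic K_7; hence R_3(7) > 73.

E[X] = 543116204/1162261467 ≈ 0.4673; E[X] < 1, so R_3(7) > 73.


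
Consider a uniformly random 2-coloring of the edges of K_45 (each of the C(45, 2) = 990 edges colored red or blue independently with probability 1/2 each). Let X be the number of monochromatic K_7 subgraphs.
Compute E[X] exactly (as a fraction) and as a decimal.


Let X = Σ_S X_S over the C(45, 7) = 45379620 subsets S of size 7, where X_S = 1 if the K_7 on S is monochromatic.
For a fixed S, the K_7 on S has C(7, 2) = 21 edges. P[all 21 edges red] = (1/2)^21, and likewise for blue, so P[monochromatic] = 2·(1/2)^21 = 2^{1 − 21} = 1/1048576.
Summing: E[X] = C(45, 7) · 2^{1 − 21} = 45379620 · 1/1048576 = 11344905/262144.
Numerically: E[X] ≈ 43.27738.

E[X] = C(45,7)·2^(1−C(7,2)) = 11344905/262144 ≈ 43.27738.


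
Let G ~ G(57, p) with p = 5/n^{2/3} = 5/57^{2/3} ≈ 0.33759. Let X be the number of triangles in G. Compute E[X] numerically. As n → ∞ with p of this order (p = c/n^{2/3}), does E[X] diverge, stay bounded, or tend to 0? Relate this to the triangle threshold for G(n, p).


Number of potential triangles: C(57, 3) = 29260.
Each occurs with probability p³ ≈ (0.33759)³ ≈ 3.8473376e-02.
By linearity: E[X] = C(57, 3)·p³ ≈ 29260 · 3.8473376e-02 ≈ 1125.73099.
Since α = 2/3 < 1, p = c/n^{2/3} ≫ 1/n is above the triangle threshold p ~ 1/n. Asymptotically E[X] ~ (c³/6)·n^{3(1−α)} = (5³/6)·n^{1} → ∞; triangles are abundant w.h.p.

E[X] ≈ 1125.73099; in regime p = Θ(1/n^{2/3}) E[X] diverges (above the triangle threshold p ~ 1/n).


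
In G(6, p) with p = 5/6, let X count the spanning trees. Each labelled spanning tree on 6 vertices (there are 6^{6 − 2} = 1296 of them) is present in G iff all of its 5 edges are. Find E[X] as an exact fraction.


K_6 has 6^{6 − 2} = 1296 labelled spanning trees.
For each such spanning tree H, let X_H = 1 if all 5 edges of H are present in G. Then P[X_H = 1] = p^{5} = (5/6)^{5} = 3125/7776.
Summing the indicators: E[X] = Σ_H E[X_H] = 1296 · p^{5} = 1296 · 3125/7776 = 3125/6.
Numerically: E[X] ≈ 520.833.

E[X] = 1296 · (5/6)^{5} = 3125/6 ≈ 520.833.


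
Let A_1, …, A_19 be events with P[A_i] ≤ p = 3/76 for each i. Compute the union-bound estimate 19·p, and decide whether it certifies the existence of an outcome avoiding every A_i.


Union bound: P[∪_{i=1}^{19} A_i] ≤ Σ_i P[A_i] ≤ 19·p = 19·(3/76) = 3/4.
Numerically: 3/4 ≈ 0.750000.
Is 3/4 < 1? YES.
Since P[∪ A_i] ≤ 3/4 < 1, the complement has P[∩ A_i^c] ≥ 1 − 3/4 = 1/4 > 0, so some outcome avoids every A_i.

19·p = 3/4 ≈ 0.750000; existence CERTIFIED by the union bound.


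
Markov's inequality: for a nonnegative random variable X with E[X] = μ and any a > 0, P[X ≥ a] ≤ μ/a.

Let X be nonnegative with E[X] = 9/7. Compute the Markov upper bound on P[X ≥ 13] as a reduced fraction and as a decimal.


μ = E[X] = 9/7, a = 13.
Markov: P[X ≥ 13] ≤ μ/a = (9/7)/13 = 9/91.
Numerically: ≈ 0.098901.
(Since a = 13 > μ = 1.285714, the bound 9/91 is < 1 and informative.)

P[X ≥ 13] ≤ 9/91 ≈ 0.098901.


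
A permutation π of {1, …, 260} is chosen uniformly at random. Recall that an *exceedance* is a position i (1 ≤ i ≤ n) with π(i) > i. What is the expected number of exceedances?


Write X = Σ_{i=1}^{260} X_i, where X_i = 1_{π(i) > i}.
For each fixed i, π(i) is uniform over {1, …, 260} (marginal of a uniform permutation), so P[π(i) > i] = (n − i)/n. Summing: Σ_{i=1}^{260} (n − i)/n = (0 + 1 + … + 259)/260 = 260(260 − 1)/(2·260) = (260 − 1)/2.
Hence E[X] = Σ_{i=1}^{260} (260 − i)/260 = 259/2 ≈ 129.50000.

E[X] = 259/2 = 129.50000.


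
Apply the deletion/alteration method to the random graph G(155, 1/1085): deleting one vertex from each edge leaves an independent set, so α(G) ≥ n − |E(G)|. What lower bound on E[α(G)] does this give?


E[|E(G)|] = C(155, 2)·p = 11935 · (1/1085) = 11.
E[α(G)] ≥ n − E[|E(G)|] = 155 − 11 = 144.
Numerically: ≈ 144.0000.
(This is only a lower bound; the true E[α(G)] may be larger.)

E[α(G)] ≥ 144 ≈ 144.0000.


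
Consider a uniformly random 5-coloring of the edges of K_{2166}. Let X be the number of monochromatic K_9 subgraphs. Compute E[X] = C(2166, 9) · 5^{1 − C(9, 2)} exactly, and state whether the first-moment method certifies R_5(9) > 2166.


E[X] = C(2166, 9) · 5^{1 − 36} = 2844037944203015677277940 · 5^{−35} = 2844037944203015677277940/2910383045673370361328125.
As a reduced fraction: E[X] = 568807588840603135455588/582076609134674072265625 ≈ 0.9772040.
Is E[X] < 1? YES.
Since E[X] < 1, there exists a 5-coloring of K_{2166} with no monochromatic K_9; hence R_5(9) > 2166.

E[X] = 568807588840603135455588/582076609134674072265625 ≈ 0.9772040; E[X] < 1, so R_5(9) > 2166.


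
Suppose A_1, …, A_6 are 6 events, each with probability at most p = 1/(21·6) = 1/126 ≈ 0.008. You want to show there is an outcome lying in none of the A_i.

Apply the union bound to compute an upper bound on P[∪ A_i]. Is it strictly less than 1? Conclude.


Union bound: P[∪_{i=1}^{6} A_i] ≤ Σ_i P[A_i] ≤ 6·p = 6·(1/126) = 1/21.
Numerically: 1/21 ≈ 0.048.
Is 1/21 < 1? YES.
Since P[∪ A_i] ≤ 1/21 < 1, the complement has P[∩ A_i^c] ≥ 1 − 1/21 = 20/21 > 0, so some outcome avoids every A_i.

6·p = 1/21 ≈ 0.048; existence CERTIFIED by the union bound.


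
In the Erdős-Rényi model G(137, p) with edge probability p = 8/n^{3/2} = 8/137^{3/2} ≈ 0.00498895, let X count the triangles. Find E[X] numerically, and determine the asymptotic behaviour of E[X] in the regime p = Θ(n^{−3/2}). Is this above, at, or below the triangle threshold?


Number of potential triangles: C(137, 3) = 419220.
Each occurs with probability p³ ≈ (0.00498895)³ ≈ 1.24173067e-07.
By linearity: E[X] = C(137, 3)·p³ ≈ 419220 · 1.24173067e-07 ≈ 0.052056.
Since α = 3/2 > 1, p = c/n^{3/2} = o(1/n) is below the triangle threshold p ~ 1/n. Asymptotically E[X] ~ (c³/6)·n^{3(1−α)} = (8³/6)·n^{-1.5} → 0, so by Markov's inequality G has no triangles w.h.p.

E[X] ≈ 0.052056; in regime p = Θ(1/n^{3/2}) E[X] tends to 0 (below the triangle threshold p ~ 1/n).


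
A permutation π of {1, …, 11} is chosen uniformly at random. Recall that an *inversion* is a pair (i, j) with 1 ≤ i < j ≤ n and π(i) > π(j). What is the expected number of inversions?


Write X = Σ X_I over the C(11, 2) = 55 pairs i < j, with X_I the indicator of one inversion.
There are 55 indicators.
For each fixed pair i < j, the values π(i) and π(j) are two distinct elements of {1, …, 11} in uniformly random order; by symmetry P[π(i) > π(j)] = 1/2.
By linearity: E[X] = 55 · (1/2) = C(11, 2) · (1/2) = 55/2 = 55/2 ≈ 27.50000.

E[X] = 55/2 = 27.50000.


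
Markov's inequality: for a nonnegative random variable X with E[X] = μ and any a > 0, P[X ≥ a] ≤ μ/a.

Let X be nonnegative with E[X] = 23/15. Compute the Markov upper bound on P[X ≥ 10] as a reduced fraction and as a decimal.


μ = E[X] = 23/15, a = 10.
Markov: P[X ≥ 10] ≤ μ/a = (23/15)/10 = 23/150.
Numerically: ≈ 0.153333.
(Since a = 10 > μ = 1.533333, the bound 23/150 is < 1 and informative.)

P[X ≥ 10] ≤ 23/150 ≈ 0.153333.


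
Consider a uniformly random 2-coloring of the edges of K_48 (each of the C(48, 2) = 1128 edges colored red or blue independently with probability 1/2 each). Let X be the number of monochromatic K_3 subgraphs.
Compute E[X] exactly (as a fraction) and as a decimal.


Let X = Σ_S X_S over the C(48, 3) = 17296 subsets S of size 3, where X_S = 1 if the K_3 on S is monochromatic.
For a fixed S, the K_3 on S has C(3, 2) = 3 edges. P[all 3 edges red] = (1/2)^3, and likewise for blue, so P[monochromatic] = 2·(1/2)^3 = 2^{1 − 3} = 1/4.
By linearity: E[X] = C(48, 3) · 2^{1 − 3} = 17296 · 1/4 = 4324.
Numerically: E[X] ≈ 4324.00000.

E[X] = C(48,3)·2^(1−C(3,2)) = 4324 ≈ 4324.00000.


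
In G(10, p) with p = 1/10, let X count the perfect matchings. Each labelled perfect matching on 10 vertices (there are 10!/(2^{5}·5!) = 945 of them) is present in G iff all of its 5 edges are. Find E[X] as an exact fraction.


K_10 has 10!/(2^{5}·5!) = 945 labelled perfect matchings.
For each such perfect matching H, let X_H = 1 if all 5 edges of H are present in G. Then P[X_H = 1] = p^{5} = (1/10)^{5} = 1/100000.
By linearity of expectation: E[X] = Σ_H E[X_H] = 945 · p^{5} = 945 · 1/100000 = 189/20000.
Numerically: E[X] ≈ 0.00945.

E[X] = 945 · (1/10)^{5} = 189/20000 ≈ 0.00945.


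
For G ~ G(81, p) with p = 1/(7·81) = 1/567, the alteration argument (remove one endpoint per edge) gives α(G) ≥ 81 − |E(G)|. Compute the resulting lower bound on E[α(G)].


E[|E(G)|] = C(81, 2)·p = 3240 · (1/567) = 40/7.
E[α(G)] ≥ n − E[|E(G)|] = 81 − 40/7 = 527/7.
Numerically: ≈ 75.2857.
(This is only a lower bound; the true E[α(G)] may be larger.)

E[α(G)] ≥ 527/7 ≈ 75.2857.


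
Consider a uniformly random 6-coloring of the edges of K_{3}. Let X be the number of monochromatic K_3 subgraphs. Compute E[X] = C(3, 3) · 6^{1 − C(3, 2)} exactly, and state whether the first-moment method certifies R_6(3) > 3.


E[X] = C(3, 3) · 6^{1 − 3} = 1 · 6^{−2} = 1/36.
As a reduced fraction: E[X] = 1/36 ≈ 0.0277778.
Is E[X] < 1? YES.
Since E[X] < 1, there exists a 6-coloring of K_{3} with no monochromatic K_3; hence R_6(3) > 3.

E[X] = 1/36 ≈ 0.0277778; E[X] < 1, so R_6(3) > 3.


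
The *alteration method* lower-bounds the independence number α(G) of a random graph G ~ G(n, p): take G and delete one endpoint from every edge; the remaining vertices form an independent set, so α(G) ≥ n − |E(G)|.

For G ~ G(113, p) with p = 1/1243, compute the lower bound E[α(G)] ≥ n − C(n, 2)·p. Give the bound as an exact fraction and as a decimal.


E[|E(G)|] = C(113, 2)·p = 6328 · (1/1243) = 56/11.
E[α(G)] ≥ n − E[|E(G)|] = 113 − 56/11 = 1187/11.
Numerically: ≈ 107.909091.
(This is only a lower bound; the true E[α(G)] may be larger.)

E[α(G)] ≥ 1187/11 ≈ 107.909091.


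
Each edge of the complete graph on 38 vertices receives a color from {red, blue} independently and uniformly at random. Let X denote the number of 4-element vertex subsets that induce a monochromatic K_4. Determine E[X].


Let X = Σ_S X_S over the C(38, 4) = 73815 subsets S of size 4, where X_S = 1 if the K_4 on S is monochromatic.
For a fixed S, the K_4 on S has C(4, 2) = 6 edges. P[all 6 edges red] = (1/2)^6, and likewise for blue, so P[monochromatic] = 2·(1/2)^6 = 2^{1 − 6} = 1/32.
By linearity: E[X] = C(38, 4) · 2^{1 − 6} = 73815 · 1/32 = 73815/32.
Numerically: E[X] ≈ 2306.7188.

E[X] = C(38,4)·2^(1−C(4,2)) = 73815/32 ≈ 2306.7188.


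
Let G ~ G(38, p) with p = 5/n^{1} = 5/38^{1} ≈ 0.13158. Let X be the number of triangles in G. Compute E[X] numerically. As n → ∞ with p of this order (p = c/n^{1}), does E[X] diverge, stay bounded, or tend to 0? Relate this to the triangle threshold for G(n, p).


Number of potential triangles: C(38, 3) = 8436.
Each occurs with probability p³ ≈ (0.13158)³ ≈ 2.2780289e-03.
By linearity: E[X] = C(38, 3)·p³ ≈ 8436 · 2.2780289e-03 ≈ 19.21745.
Here α = 1, so p = 5/n is exactly at the triangle threshold p ~ 1/n. Asymptotically E[X] → c³/6 = 5³/6 = 125/6 ≈ 20.83333, a bounded constant. In this regime the triangle count is asymptotically Poisson(c³/6).

E[X] ≈ 19.21745; in regime p = Θ(1/n^{1}) E[X] stays bounded (at the triangle threshold p ~ 1/n).


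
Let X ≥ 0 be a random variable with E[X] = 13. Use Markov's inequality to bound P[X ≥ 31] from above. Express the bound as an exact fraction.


μ = E[X] = 13, a = 31.
Markov: P[X ≥ 31] ≤ μ/a = (13)/31 = 13/31.
Numerically: ≈ 0.419.
(Since a = 31 > μ = 13.000, the bound 13/31 is < 1 and informative.)

P[X ≥ 31] ≤ 13/31 ≈ 0.419.


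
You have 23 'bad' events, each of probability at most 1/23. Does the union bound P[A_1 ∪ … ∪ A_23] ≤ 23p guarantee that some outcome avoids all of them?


Union bound: P[∪_{i=1}^{23} A_i] ≤ Σ_i P[A_i] ≤ 23·p = 23·(1/23) = 1.
Numerically: 1 ≈ 1.0000.
Is 1 < 1? NO.
Since the bound 1 is ≥ 1, the union bound is uninformative here; it does NOT by itself certify existence.

23·p = 1 ≈ 1.0000; existence NOT certified by the union bound.


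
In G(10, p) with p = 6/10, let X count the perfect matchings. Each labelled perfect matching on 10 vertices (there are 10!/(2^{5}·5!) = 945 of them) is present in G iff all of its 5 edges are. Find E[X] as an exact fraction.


K_10 has 10!/(2^{5}·5!) = 945 labelled perfect matchings.
For each such perfect matching H, let X_H = 1 if all 5 edges of H are present in G. Then P[X_H = 1] = p^{5} = (3/5)^{5} = 243/3125.
By linearity: E[X] = Σ_H E[X_H] = 945 · p^{5} = 945 · 243/3125 = 45927/625.
Numerically: E[X] ≈ 73.5.

E[X] = 945 · (3/5)^{5} = 45927/625 ≈ 73.5.


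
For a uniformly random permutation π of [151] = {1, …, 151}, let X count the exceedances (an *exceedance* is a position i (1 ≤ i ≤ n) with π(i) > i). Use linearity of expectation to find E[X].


Write X = Σ_{i=1}^{151} X_i, where X_i = 1_{π(i) > i}.
For each fixed i, π(i) is uniform over {1, …, 151} (marginal of a uniform permutation), so P[π(i) > i] = (n − i)/n. Summing: Σ_{i=1}^{151} (n − i)/n = (0 + 1 + … + 150)/151 = 151(151 − 1)/(2·151) = (151 − 1)/2.
Hence E[X] = Σ_{i=1}^{151} (151 − i)/151 = 75 ≈ 75.00000.

E[X] = 75 = 75.00000.


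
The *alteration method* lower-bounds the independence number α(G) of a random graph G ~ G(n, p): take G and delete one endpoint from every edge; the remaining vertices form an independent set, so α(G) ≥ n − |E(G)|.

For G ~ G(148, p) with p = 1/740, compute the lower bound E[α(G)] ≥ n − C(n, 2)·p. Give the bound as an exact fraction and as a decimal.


E[|E(G)|] = C(148, 2)·p = 10878 · (1/740) = 147/10.
E[α(G)] ≥ n − E[|E(G)|] = 148 − 147/10 = 1333/10.
Numerically: ≈ 133.3000.
(This is only a lower bound; the true E[α(G)] may be larger.)

E[α(G)] ≥ 1333/10 ≈ 133.3000.


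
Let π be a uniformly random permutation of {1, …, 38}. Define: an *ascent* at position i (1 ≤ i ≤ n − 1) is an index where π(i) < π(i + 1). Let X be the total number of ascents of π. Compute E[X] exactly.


Write X = Σ X_I over i = 1, …, 37, with X_I the indicator of one ascent.
There are 37 indicators.
For each fixed i, the pair (π(i), π(i+1)) is a uniformly random ordered pair of distinct values from {1, …, 38}; by symmetry P[π(i) < π(i+1)] = 1/2.
By linearity: E[X] = 37 · (1/2) = (38 − 1) · (1/2) = 37/2 ≈ 18.500000.

E[X] = 37/2 = 18.500000.


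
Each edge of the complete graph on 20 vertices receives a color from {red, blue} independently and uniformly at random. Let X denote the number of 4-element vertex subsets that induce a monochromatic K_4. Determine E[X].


Let X = Σ_S X_S over the C(20, 4) = 4845 subsets S of size 4, where X_S = 1 if the K_4 on S is monochromatic.
For a fixed S, the K_4 on S has C(4, 2) = 6 edges. P[all 6 edges red] = (1/2)^6, and likewise for blue, so P[monochromatic] = 2·(1/2)^6 = 2^{1 − 6} = 1/32.
By linearity: E[X] = C(20, 4) · 2^{1 − 6} = 4845 · 1/32 = 4845/32.
Numerically: E[X] ≈ 151.406.

E[X] = C(20,4)·2^(1−C(4,2)) = 4845/32 ≈ 151.406.


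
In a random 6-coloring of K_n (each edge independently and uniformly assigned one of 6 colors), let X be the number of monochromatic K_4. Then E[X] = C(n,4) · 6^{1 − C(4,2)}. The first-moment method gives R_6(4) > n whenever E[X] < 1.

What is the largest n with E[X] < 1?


We need C(n, 4) · 6^{1 − 6} < 1, i.e. C(n, 4) < 6^{6 − 1} = 7776.
Check values of n near the boundary:
  n = 18: C(18, 4) = 3060; 3060 < 7776? YES
  n = 19: C(19, 4) = 3876; 3876 < 7776? YES
  n = 20: C(20, 4) = 4845; 4845 < 7776? YES
  n = 21: C(21, 4) = 5985; 5985 < 7776? YES
  n = 22: C(22, 4) = 7315; 7315 < 7776? YES
  n = 23: C(23, 4) = 8855; 8855 < 7776? NO
  n = 24: C(24, 4) = 10626; 10626 < 7776? NO
The largest n with C(n, 4) < 7776 is n = 22 (where E[X] = 7315/7776 ≈ 0.941). Hence R_6(4) > 22, i.e. R_6(4) ≥ 23.

Largest n = 22; hence R_6(4) > 22.


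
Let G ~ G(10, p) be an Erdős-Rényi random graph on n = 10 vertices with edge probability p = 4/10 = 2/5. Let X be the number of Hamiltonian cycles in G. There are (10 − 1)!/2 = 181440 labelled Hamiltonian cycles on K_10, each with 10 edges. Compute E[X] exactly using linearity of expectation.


K_10 has (10 − 1)!/2 = 181440 labelled Hamiltonian cycles.
For each such Hamiltonian cycle H, let X_H = 1 if all 10 edges of H are present in G. Then P[X_H = 1] = p^{10} = (2/5)^{10} = 1024/9765625.
Summing the indicators: E[X] = Σ_H E[X_H] = 181440 · p^{10} = 181440 · 1024/9765625 = 37158912/1953125.
Numerically: E[X] ≈ 19.0254.

E[X] = 181440 · (2/5)^{10} = 37158912/1953125 ≈ 19.0254.


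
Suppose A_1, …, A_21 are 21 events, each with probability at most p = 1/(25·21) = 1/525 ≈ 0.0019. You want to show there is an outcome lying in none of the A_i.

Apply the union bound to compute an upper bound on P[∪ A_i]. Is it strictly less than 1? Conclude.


Union bound: P[∪_{i=1}^{21} A_i] ≤ Σ_i P[A_i] ≤ 21·p = 21·(1/525) = 1/25.
Numerically: 1/25 ≈ 0.0400.
Is 1/25 < 1? YES.
Since P[∪ A_i] ≤ 1/25 < 1, the complement has P[∩ A_i^c] ≥ 1 − 1/25 = 24/25 > 0, so some outcome avoids every A_i.

21·p = 1/25 ≈ 0.0400; existence CERTIFIED by the union bound.


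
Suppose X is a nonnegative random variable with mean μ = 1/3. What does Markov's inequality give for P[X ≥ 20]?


μ = E[X] = 1/3, a = 20.
Markov: P[X ≥ 20] ≤ μ/a = (1/3)/20 = 1/60.
Numerically: ≈ 0.0167.
(Since a = 20 > μ = 0.3333, the bound 1/60 is < 1 and informative.)

P[X ≥ 20] ≤ 1/60 ≈ 0.0167.


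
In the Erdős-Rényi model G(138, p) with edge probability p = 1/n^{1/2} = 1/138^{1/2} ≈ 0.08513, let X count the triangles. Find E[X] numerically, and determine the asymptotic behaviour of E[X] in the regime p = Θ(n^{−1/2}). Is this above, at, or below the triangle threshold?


Number of potential triangles: C(138, 3) = 428536.
Each occurs with probability p³ ≈ (0.08513)³ ≈ 6.168526e-04.
By linearity: E[X] = C(138, 3)·p³ ≈ 428536 · 6.168526e-04 ≈ 264.3435.
Since α = 1/2 < 1, p = c/n^{1/2} ≫ 1/n is above the triangle threshold p ~ 1/n. Asymptotically E[X] ~ (c³/6)·n^{3(1−α)} = (1³/6)·n^{1.5} → ∞; triangles are abundant w.h.p.

E[X] ≈ 264.3435; in regime p = Θ(1/n^{1/2}) E[X] diverges (above the triangle threshold p ~ 1/n).


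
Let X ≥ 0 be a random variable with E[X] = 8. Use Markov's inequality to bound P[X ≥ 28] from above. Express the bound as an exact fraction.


μ = E[X] = 8, a = 28.
Markov: P[X ≥ 28] ≤ μ/a = (8)/28 = 2/7.
Numerically: ≈ 0.28571.
(Since a = 28 > μ = 8.00000, the bound 2/7 is < 1 and informative.)

P[X ≥ 28] ≤ 2/7 ≈ 0.28571.


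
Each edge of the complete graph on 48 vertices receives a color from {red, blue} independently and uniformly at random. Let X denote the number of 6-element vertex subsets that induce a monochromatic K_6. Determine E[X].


Let X = Σ_S X_S over the C(48, 6) = 12271512 subsets S of size 6, where X_S = 1 if the K_6 on S is monochromatic.
For a fixed S, the K_6 on S has C(6, 2) = 15 edges. P[all 15 edges red] = (1/2)^15, and likewise for blue, so P[monochromatic] = 2·(1/2)^15 = 2^{1 − 15} = 1/16384.
Summing: E[X] = C(48, 6) · 2^{1 − 15} = 12271512 · 1/16384 = 1533939/2048.
Numerically: E[X] ≈ 748.9937.

E[X] = C(48,6)·2^(1−C(6,2)) = 1533939/2048 ≈ 748.9937.


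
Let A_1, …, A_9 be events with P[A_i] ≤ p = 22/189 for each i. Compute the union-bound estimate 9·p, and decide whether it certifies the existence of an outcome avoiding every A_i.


Union bound: P[∪_{i=1}^{9} A_i] ≤ Σ_i P[A_i] ≤ 9·p = 9·(22/189) = 22/21.
Numerically: 22/21 ≈ 1.0476.
Is 22/21 < 1? NO.
Since the bound 22/21 is ≥ 1, the union bound is uninformative here; it does NOT by itself certify existence.

9·p = 22/21 ≈ 1.0476; existence NOT certified by the union bound.
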